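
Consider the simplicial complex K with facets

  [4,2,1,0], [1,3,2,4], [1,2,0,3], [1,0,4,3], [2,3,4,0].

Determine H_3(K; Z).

Take the total order 0 < 1 < 2 < 3 < 4 on the vertex set. Then K (dimension 3) consists of the simplices:

  0-simplices (5): [0], [1], [2], [3], [4]
  1-simplices (10): [0,1], [0,2], [0,3], [0,4], [1,2], [1,3], [1,4], [2,3], [2,4], [3,4]
  2-simplices (10): [0,1,2], [0,1,3], [0,1,4], [0,2,3], [0,2,4], [0,3,4], [1,2,3], [1,2,4], [1,3,4], [2,3,4]
  3-simplices (5): [0,1,2,3], [0,1,2,4], [0,1,3,4], [0,2,3,4], [1,2,3,4]

so the chain groups are C_0 ≅ Z^5, C_1 ≅ Z^10, C_2 ≅ Z^10, C_3 ≅ Z^5.

The boundary map ∂_1: C_1 → C_0 is given by ∂[p,q] = [q] − [p]. For instance
  ∂[1,4] = [4] − [1].
This gives a 5×10 integer matrix of rank 4; reducing to Smith normal form yields diagonal entries (1,1,1,1).

The boundary map ∂_2: C_2 → C_1 maps a triangle to the signed sum of its edges. For instance
  ∂[1,2,3] = [2,3] − [1,3] + [1,2],
  ∂[1,3,4] = [3,4] − [1,4] + [1,3].
The 10×10 boundary matrix has rank 6 and Smith normal form diag(1,1,1,1,1,1).

∂_3: C_3 → C_2 sends each 3-simplex σ to the alternating sum Σ_i (−1)^i (σ with its i-th vertex removed). For instance
  ∂[0,2,3,4] = [2,3,4] − [0,3,4] + [0,2,4] − [0,2,3],
  ∂[1,2,3,4] = [2,3,4] − [1,3,4] + [1,2,4] − [1,2,3].
This gives a 10×5 integer matrix of rank 4; reducing to Smith normal form yields diagonal entries (1,1,1,1).

Reading off H_k = ker ∂_k / im ∂_{k+1}:

  H_3: rank ker ∂_3 − rank ∂_4 = (5 − 4) − 0 = 1, and there is no ∂_4, so H_3 = Z.

(K is a triangulation of the 3-sphere S^3.)

H_3 ≅ Z.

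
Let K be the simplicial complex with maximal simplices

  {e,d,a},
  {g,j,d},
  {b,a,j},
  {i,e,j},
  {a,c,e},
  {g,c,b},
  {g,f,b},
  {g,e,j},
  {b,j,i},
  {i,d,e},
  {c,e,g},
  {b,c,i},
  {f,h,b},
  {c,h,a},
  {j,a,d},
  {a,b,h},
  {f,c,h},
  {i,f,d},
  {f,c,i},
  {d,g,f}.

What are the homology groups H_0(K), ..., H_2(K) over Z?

Fix the vertex order a < b < c < d < e < f < g < h < i < j and write every simplex with vertices in increasing order. Then dim K = 2 and the simplices of K are:

  0-simplices (10): a, b, c, d, e, f, g, h, i, j
  1-simplices (30): ab, ac, ad, ae, ah, aj, bc, bf, bg, bh, bi, bj, ce, cf, cg, ch, ci, de, df, dg, di, dj, eg, ei, ej, fg, fh, fi, gj, ij
  2-simplices (20): abh, abj, ace, ach, ade, adj, bcg, bci, bfg, bfh, bij, ceg, cfh, cfi, dei, dfg, dfi, dgj, egj, eij

giving chain groups C_0 ≅ Z^10, C_1 ≅ Z^30, C_2 ≅ Z^20.

∂_1: C_1 → C_0 maps an edge to its endpoints' difference, ∂[p,q] = q − p.
The 10×30 boundary matrix has rank 9 and Smith normal form diag(1,1,1,1,1,1,1,1,1).

Boundary ∂_2: C_2 → C_1 sends each 2-simplex [p,q,r] to [q,r] − [p,r] + [p,q]. For instance
  ∂bcg = cg − bg + bc,
  ∂dfg = fg − dg + df.
This gives a 30×20 integer matrix of rank 20; reducing to Smith normal form yields diagonal entries (1,1,1,1,1,1,1,1,1,1,1,1,1,1,1,1,1,1,1,2).

From H_k ≅ ker(∂_k) / im(∂_{k+1}) we obtain:

  H_0: rank C_0 − rank ∂_1 = 10 − 9 = 1, and the invariant factors of ∂_1 are all 1, so H_0 = Z.
  H_1: rank ker ∂_1 − rank ∂_2 = (30 − 9) − 20 = 1, and ∂_2 has invariant factor 2 > 1, so H_1 = Z ⊕ Z/2Z.
  H_2: rank ker ∂_2 − rank ∂_3 = (20 − 20) − 0 = 0, and there is no ∂_3, so H_2 = 0.

(K is a triangulation of the Klein bottle.)

H_0 ≅ Z,  H_1 ≅ Z ⊕ Z/2Z,  H_2 = 0.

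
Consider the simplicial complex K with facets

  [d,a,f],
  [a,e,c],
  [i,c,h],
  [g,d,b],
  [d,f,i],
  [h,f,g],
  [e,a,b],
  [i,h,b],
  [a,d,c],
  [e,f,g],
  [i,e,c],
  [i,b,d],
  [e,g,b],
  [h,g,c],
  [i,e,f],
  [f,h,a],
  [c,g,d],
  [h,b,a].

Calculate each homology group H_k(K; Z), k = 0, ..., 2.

Take the total order a < b < c < d < e < f < g < h < i on the vertex set. Then K (dimension 2) consists of the simplices:

  0-simplices (9): a, b, c, d, e, f, g, h, i
  1-simplices (27): ab, ac, ad, ae, af, ah, bd, be, bg, bh, bi, cd, ce, cg, ch, ci, df, dg, di, ef, eg, ei, fg, fh, fi, gh, hi
  2-simplices (18): abe, abh, acd, ace, adf, afh, bdg, bdi, beg, bhi, cdg, cei, cgh, chi, dfi, efg, efi, fgh

Hence C_0 ≅ Z^9, C_1 ≅ Z^27, C_2 ≅ Z^18.

The boundary map ∂_1: C_1 → C_0 maps an edge to its endpoints' difference, ∂[p,q] = q − p. For instance
  ∂fg = g − f.
The resulting 9×27 matrix has rank 8, and its Smith normal form has invariant factors (1,1,1,1,1,1,1,1).

∂_2: C_2 → C_1 maps a triangle to the signed sum of its edges. For instance
  ∂abh = bh − ah + ab,
  ∂abe = be − ae + ab.
This gives a 27×18 integer matrix of rank 17; reducing to Smith normal form yields diagonal entries (1,1,1,1,1,1,1,1,1,1,1,1,1,1,1,1,1).

Reading off H_k = ker ∂_k / im ∂_{k+1}:

  H_0: rank C_0 − rank ∂_1 = 9 − 8 = 1, and the invariant factors of ∂_1 are all 1, so H_0 ≅ Z.
  H_1: rank ker ∂_1 − rank ∂_2 = (27 − 8) − 17 = 2, and the invariant factors of ∂_2 are all 1, so H_1 ≅ Z^2.
  H_2: rank ker ∂_2 − rank ∂_3 = (18 − 17) − 0 = 1, and there is no ∂_3, so H_2 ≅ Z.

H_0 ≅ Z,  H_1 ≅ Z^2,  H_2 ≅ Z.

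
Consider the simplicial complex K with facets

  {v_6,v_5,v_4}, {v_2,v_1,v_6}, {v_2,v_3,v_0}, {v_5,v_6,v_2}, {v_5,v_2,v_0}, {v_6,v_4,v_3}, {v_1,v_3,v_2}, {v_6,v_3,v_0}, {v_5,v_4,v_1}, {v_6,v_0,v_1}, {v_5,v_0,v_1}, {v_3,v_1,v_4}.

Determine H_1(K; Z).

Fix the vertex order v_0 < v_1 < v_2 < v_3 < v_4 < v_5 < v_6 and write every simplex with vertices in increasing order. Then dim K = 2 and the simplices of K are:

  0-simplices (7): [v_0], [v_1], [v_2], [v_3], [v_4], [v_5], [v_6]
  1-simplices (18): (18 of them)
  2-simplices (12): (12 of them)

Hence C_0 ≅ Z^7, C_1 ≅ Z^18, C_2 ≅ Z^12.

∂_1: C_1 → C_0 is given by ∂[p,q] = [q] − [p]. For instance
  ∂[v_5,v_6] = [v_6] − [v_5].
The 7×18 boundary matrix has rank 6 and Smith normal form diag(1,1,1,1,1,1).

∂_2: C_2 → C_1 maps a triangle to the signed sum of its edges. For instance
  ∂[v_0,v_2,v_3] = [v_2,v_3] − [v_0,v_3] + [v_0,v_2],
  ∂[v_3,v_4,v_6] = [v_4,v_6] − [v_3,v_6] + [v_3,v_4].
This gives a 18×12 integer matrix of rank 12; reducing to Smith normal form yields diagonal entries (1,1,1,1,1,1,1,1,1,1,1,2).

Now H_k = ker ∂_k / im ∂_{k+1}, so:

  H_1: rank ker ∂_1 − rank ∂_2 = (18 − 6) − 12 = 0, and ∂_2 has invariant factor 2 > 1, so H_1 ≅ Z/2.

H_1 = Z/2.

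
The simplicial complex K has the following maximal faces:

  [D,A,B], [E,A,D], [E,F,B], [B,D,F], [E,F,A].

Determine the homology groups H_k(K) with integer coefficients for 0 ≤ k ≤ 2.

K has 5 vertices, 10 edges, 5 triangles.
rank ∂_0 = 0, rank ∂_1 = 4 ⇒ b_0 = 5 − 0 − 4 = 1; all invariant factors of ∂_1 are 1 so no torsion. So H_0 ≅ Z.
rank ∂_1 = 4, rank ∂_2 = 5 ⇒ b_1 = 10 − 4 − 5 = 1; all invariant factors of ∂_2 are 1 so no torsion. So H_1 ≅ Z.
rank ∂_2 = 5, rank ∂_3 = 0 ⇒ b_2 = 5 − 5 − 0 = 0. So H_2 ≅ 0.

H_0 ≅ Z,  H_1 ≅ Z,  H_2 = 0.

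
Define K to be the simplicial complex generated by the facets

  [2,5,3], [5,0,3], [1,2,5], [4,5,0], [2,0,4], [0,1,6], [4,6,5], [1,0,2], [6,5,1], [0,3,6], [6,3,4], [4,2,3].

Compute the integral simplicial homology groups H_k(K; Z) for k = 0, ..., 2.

We work with the vertex ordering 0 < 1 < 2 < 3 < 4 < 5 < 6. The simplices of K, each written with vertices in increasing order, are:

  0-simplices (7): [0], [1], [2], [3], [4], [5], [6]
  1-simplices (18): [0,1], [0,2], [0,3], [0,4], [0,5], [0,6], [1,2], [1,5], [1,6], [2,3], [2,4], [2,5], [3,4], [3,5], [3,6], [4,5], [4,6], [5,6]
  2-simplices (12): [0,1,2], [0,1,6], [0,2,4], [0,3,5], [0,3,6], [0,4,5], [1,2,5], [1,5,6], [2,3,4], [2,3,5], [3,4,6], [4,5,6]

so the chain groups are C_0 ≅ Z^7, C_1 ≅ Z^18, C_2 ≅ Z^12.

Boundary ∂_1: C_1 → C_0 sends each edge [p,q] (with p < q) to q − p.
The 7×18 boundary matrix has rank 6 and Smith normal form diag(1,1,1,1,1,1).

The boundary map ∂_2: C_2 → C_1 maps a triangle to the signed sum of its edges. For instance
  ∂[0,3,6] = [3,6] − [0,6] + [0,3],
  ∂[3,4,6] = [4,6] − [3,6] + [3,4].
The resulting 18×12 matrix has rank 12, and its Smith normal form has invariant factors (1,1,1,1,1,1,1,1,1,1,1,2).

From H_k ≅ ker(∂_k) / im(∂_{k+1}) we obtain:

  H_0: rank C_0 − rank ∂_1 = 7 − 6 = 1, and the invariant factors of ∂_1 are all 1, so H_0 ≅ Z.
  H_1: rank ker ∂_1 − rank ∂_2 = (18 − 6) − 12 = 0, and ∂_2 has invariant factor 2 > 1, so H_1 ≅ Z/2.
  H_2: rank ker ∂_2 − rank ∂_3 = (12 − 12) − 0 = 0, and there is no ∂_3, so H_2 ≅ 0.

As a check, the Euler characteristic is 7 − 18 + 12 = 1, which agrees with 1 − 0 + 0 = 1.

H_0 ≅ Z,  H_1 ≅ Z/2,  H_2 = 0.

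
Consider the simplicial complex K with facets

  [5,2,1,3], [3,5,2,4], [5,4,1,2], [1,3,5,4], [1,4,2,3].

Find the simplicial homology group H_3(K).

Take the total order 1 < 2 < 3 < 4 < 5 on the vertex set. Then K (dimension 3) consists of the simplices:

  0-simplices (5): [1], [2], [3], [4], [5]
  1-simplices (10): [1,2], [1,3], [1,4], [1,5], [2,3], [2,4], [2,5], [3,4], [3,5], [4,5]
  2-simplices (10): [1,2,3], [1,2,4], [1,2,5], [1,3,4], [1,3,5], [1,4,5], [2,3,4], [2,3,5], [2,4,5], [3,4,5]
  3-simplices (5): [1,2,3,4], [1,2,3,5], [1,2,4,5], [1,3,4,5], [2,3,4,5]

so the chain groups are C_0 ≅ Z^5, C_1 ≅ Z^10, C_2 ≅ Z^10, C_3 ≅ Z^5.

Boundary ∂_1: C_1 → C_0 maps an edge to its endpoints' difference, ∂[p,q] = q − p. For instance
  ∂[2,3] = [3] − [2].
This gives a 5×10 integer matrix of rank 4; reducing to Smith normal form yields diagonal entries (1,1,1,1).

The boundary map ∂_2: C_2 → C_1 acts by ∂[p,q,r] = [q,r] − [p,r] + [p,q]. For instance
  ∂[2,4,5] = [4,5] − [2,5] + [2,4],
  ∂[2,3,4] = [3,4] − [2,4] + [2,3].
The 10×10 boundary matrix has rank 6 and Smith normal form diag(1,1,1,1,1,1).

∂_3: C_3 → C_2 sends each 3-simplex σ to the alternating sum Σ_i (−1)^i (σ with its i-th vertex removed). For instance
  ∂[1,2,4,5] = [2,4,5] − [1,4,5] + [1,2,5] − [1,2,4],
  ∂[2,3,4,5] = [3,4,5] − [2,4,5] + [2,3,5] − [2,3,4].
As a 10×5 matrix over Z this has rank 4, with invariant factors (1,1,1,1).

Computing H_k = (kernel of ∂_k) / (image of ∂_{k+1}):

  H_3: rank ker ∂_3 − rank ∂_4 = (5 − 4) − 0 = 1, and there is no ∂_4, so H_3 = Z.

H_3 = Z.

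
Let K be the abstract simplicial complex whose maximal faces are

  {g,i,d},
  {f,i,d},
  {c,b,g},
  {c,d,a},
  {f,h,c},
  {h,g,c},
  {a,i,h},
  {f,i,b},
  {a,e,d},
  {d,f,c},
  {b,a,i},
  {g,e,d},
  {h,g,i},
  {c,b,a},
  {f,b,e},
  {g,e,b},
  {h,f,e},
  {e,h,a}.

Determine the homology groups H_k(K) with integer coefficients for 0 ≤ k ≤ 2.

Order the vertices as a < b < c < d < e < f < g < h < i. Listing each simplex with vertices in this order, K has dimension 2 with simplices:

  0-simplices (9): a, b, c, d, e, f, g, h, i
  1-simplices (27): ab, ac, ad, ae, ah, ai, bc, be, bf, bg, bi, cd, cf, cg, ch, de, df, dg, di, ef, eg, eh, fh, fi, gh, gi, hi
  2-simplices (18): abc, abi, acd, ade, aeh, ahi, bcg, bef, beg, bfi, cdf, cfh, cgh, deg, dfi, dgi, efh, ghi

giving chain groups C_0 ≅ Z^9, C_1 ≅ Z^27, C_2 ≅ Z^18.

∂_1: C_1 → C_0 maps an edge to its endpoints' difference, ∂[p,q] = q − p. For instance
  ∂ch = h − c.
The resulting 9×27 matrix has rank 8, and its Smith normal form has invariant factors (1,1,1,1,1,1,1,1).

The boundary map ∂_2: C_2 → C_1 acts by ∂[p,q,r] = [q,r] − [p,r] + [p,q]. For instance
  ∂dgi = gi − di + dg,
  ∂bfi = fi − bi + bf.
The resulting 27×18 matrix has rank 17, and its Smith normal form has invariant factors (1,1,1,1,1,1,1,1,1,1,1,1,1,1,1,1,1).

Reading off H_k = ker ∂_k / im ∂_{k+1}:

  H_0: rank C_0 − rank ∂_1 = 9 − 8 = 1, and the invariant factors of ∂_1 are all 1, so H_0 = Z.
  H_1: rank ker ∂_1 − rank ∂_2 = (27 − 8) − 17 = 2, and the invariant factors of ∂_2 are all 1, so H_1 = Z^2.
  H_2: rank ker ∂_2 − rank ∂_3 = (18 − 17) − 0 = 1, and there is no ∂_3, so H_2 = Z.

As a check, the Euler characteristic is 9 − 27 + 18 = 0, which agrees with 1 − 2 + 1 = 0.

H_0 = Z,  H_1 = Z^2,  H_2 = Z.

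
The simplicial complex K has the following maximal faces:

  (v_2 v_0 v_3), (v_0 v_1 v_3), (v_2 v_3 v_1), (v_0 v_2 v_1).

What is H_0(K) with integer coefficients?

H_0 ≅ Z.

Take the total order v_0 < v_1 < v_2 < v_3 on the vertex set. Then K (dimension 2) consists of the simplices:

  0-simplices (4): [v_0], [v_1], [v_2], [v_3]
  1-simplices (6): [v_0,v_1], [v_0,v_2], [v_0,v_3], [v_1,v_2], [v_1,v_3], [v_2,v_3]
  2-simplices (4): [v_0,v_1,v_2], [v_0,v_1,v_3], [v_0,v_2,v_3], [v_1,v_2,v_3]

giving chain groups C_0 ≅ Z^4, C_1 ≅ Z^6, C_2 ≅ Z^4.

Boundary ∂_1: C_1 → C_0 sends each edge [p,q] (with p < q) to q − p.
As a 4×6 matrix over Z this has rank 3, with invariant factors (1,1,1).

Boundary ∂_2: C_2 → C_1 maps a triangle to the signed sum of its edges. For instance
  ∂[v_0,v_2,v_3] = [v_2,v_3] − [v_0,v_3] + [v_0,v_2],
  ∂[v_0,v_1,v_3] = [v_1,v_3] − [v_0,v_3] + [v_0,v_1].
This gives a 6×4 integer matrix of rank 3; reducing to Smith normal form yields diagonal entries (1,1,1).

Computing H_k = (kernel of ∂_k) / (image of ∂_{k+1}):

  H_0: rank C_0 − rank ∂_1 = 4 − 3 = 1, and the invariant factors of ∂_1 are all 1, so H_0 = Z.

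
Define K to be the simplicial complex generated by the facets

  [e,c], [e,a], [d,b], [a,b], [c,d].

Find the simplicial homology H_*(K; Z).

Take the total order a < b < c < d < e on the vertex set. Then K (dimension 1) consists of the simplices:

  0-simplices (5): a, b, c, d, e
  1-simplices (5): ab, ae, bd, cd, ce

giving chain groups C_0 ≅ Z^5, C_1 ≅ Z^5.

The boundary map ∂_1: C_1 → C_0 sends each edge [p,q] (with p < q) to q − p. For instance
  ∂cd = d − c.
The 5×5 boundary matrix has rank 4 and Smith normal form diag(1,1,1,1).

From H_k ≅ ker(∂_k) / im(∂_{k+1}) we obtain:

  H_0: rank C_0 − rank ∂_1 = 5 − 4 = 1, and the invariant factors of ∂_1 are all 1, so H_0 = Z.
  H_1: rank ker ∂_1 − rank ∂_2 = (5 − 4) − 0 = 1, and there is no ∂_2, so H_1 = Z.

As a check, the Euler characteristic is 5 − 5 = 0, which agrees with 1 − 1 = 0.

H_0 ≅ Z,  H_1 ≅ Z.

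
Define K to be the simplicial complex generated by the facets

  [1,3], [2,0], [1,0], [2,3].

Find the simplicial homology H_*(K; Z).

We work with the vertex ordering 0 < 1 < 2 < 3. The simplices of K, each written with vertices in increasing order, are:

  0-simplices (4): [0], [1], [2], [3]
  1-simplices (4): [0,1], [0,2], [1,3], [2,3]

giving chain groups C_0 ≅ Z^4, C_1 ≅ Z^4.

The boundary map ∂_1: C_1 → C_0 sends each edge [p,q] (with p < q) to q − p. For instance
  ∂[1,3] = [3] − [1].
The resulting 4×4 matrix has rank 3, and its Smith normal form has invariant factors (1,1,1).

From H_k ≅ ker(∂_k) / im(∂_{k+1}) we obtain:

  H_0: rank C_0 − rank ∂_1 = 4 − 3 = 1, and the invariant factors of ∂_1 are all 1, so H_0 ≅ Z.
  H_1: rank ker ∂_1 − rank ∂_2 = (4 − 3) − 0 = 1, and there is no ∂_2, so H_1 ≅ Z.

H_0 ≅ Z,  H_1 ≅ Z.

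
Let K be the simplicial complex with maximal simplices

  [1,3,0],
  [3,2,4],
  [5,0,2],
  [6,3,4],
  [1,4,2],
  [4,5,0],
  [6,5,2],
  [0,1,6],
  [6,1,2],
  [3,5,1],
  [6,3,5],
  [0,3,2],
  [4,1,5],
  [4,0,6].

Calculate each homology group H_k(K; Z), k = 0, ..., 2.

H_0 ≅ Z,  H_1 ≅ Z^2,  H_2 ≅ Z.

K has 7 vertices, 21 edges, 14 triangles.
rank ∂_0 = 0, rank ∂_1 = 6 ⇒ b_0 = 7 − 0 − 6 = 1; all invariant factors of ∂_1 are 1 so no torsion. So H_0 = Z.
rank ∂_1 = 6, rank ∂_2 = 13 ⇒ b_1 = 21 − 6 − 13 = 2; all invariant factors of ∂_2 are 1 so no torsion. So H_1 = Z^2.
rank ∂_2 = 13, rank ∂_3 = 0 ⇒ b_2 = 14 − 13 − 0 = 1. So H_2 = Z.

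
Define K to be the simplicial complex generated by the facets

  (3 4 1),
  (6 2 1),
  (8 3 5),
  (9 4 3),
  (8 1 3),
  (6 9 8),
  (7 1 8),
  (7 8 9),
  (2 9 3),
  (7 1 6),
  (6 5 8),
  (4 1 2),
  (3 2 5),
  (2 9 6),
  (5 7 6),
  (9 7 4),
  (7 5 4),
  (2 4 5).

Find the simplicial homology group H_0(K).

H_0 ≅ Z.

Take the total order 1 < 2 < 3 < 4 < 5 < 6 < 7 < 8 < 9 on the vertex set. Then K (dimension 2) consists of the simplices:

  0-simplices (9): [1], [2], [3], [4], [5], [6], [7], [8], [9]
  1-simplices (27): (27 of them)
  2-simplices (18): [1,2,4], [1,2,6], [1,3,4], [1,3,8], [1,6,7], [1,7,8], [2,3,5], [2,3,9], [2,4,5], [2,6,9], [3,4,9], [3,5,8], [4,5,7], [4,7,9], [5,6,7], [5,6,8], [6,8,9], [7,8,9]

Hence C_0 ≅ Z^9, C_1 ≅ Z^27, C_2 ≅ Z^18.

∂_1: C_1 → C_0 maps an edge to its endpoints' difference, ∂[p,q] = q − p. For instance
  ∂[2,9] = [9] − [2].
The resulting 9×27 matrix has rank 8, and its Smith normal form has invariant factors (1,1,1,1,1,1,1,1).

The boundary map ∂_2: C_2 → C_1 sends each 2-simplex [p,q,r] to [q,r] − [p,r] + [p,q]. For instance
  ∂[1,7,8] = [7,8] − [1,8] + [1,7],
  ∂[4,7,9] = [7,9] − [4,9] + [4,7].
As a 27×18 matrix over Z this has rank 18, with invariant factors (1,1,1,1,1,1,1,1,1,1,1,1,1,1,1,1,1,2).

Computing H_k = (kernel of ∂_k) / (image of ∂_{k+1}):

  H_0: rank C_0 − rank ∂_1 = 9 − 8 = 1, and the invariant factors of ∂_1 are all 1, so H_0 = Z.

(K is a triangulation of the Klein bottle.)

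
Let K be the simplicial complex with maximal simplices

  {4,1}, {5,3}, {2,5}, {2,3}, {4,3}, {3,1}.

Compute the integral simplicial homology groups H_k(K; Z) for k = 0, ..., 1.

Fix the vertex order 1 < 2 < 3 < 4 < 5 and write every simplex with vertices in increasing order. Then dim K = 1 and the simplices of K are:

  0-simplices (5): [1], [2], [3], [4], [5]
  1-simplices (6): [1,3], [1,4], [2,3], [2,5], [3,4], [3,5]

Hence C_0 ≅ Z^5, C_1 ≅ Z^6.

The boundary map ∂_1: C_1 → C_0 maps an edge to its endpoints' difference, ∂[p,q] = q − p. For instance
  ∂[2,3] = [3] − [2].
The resulting 5×6 matrix has rank 4, and its Smith normal form has invariant factors (1,1,1,1).

Now H_k = ker ∂_k / im ∂_{k+1}, so:

  H_0: rank C_0 − rank ∂_1 = 5 − 4 = 1, and the invariant factors of ∂_1 are all 1, so H_0 = Z.
  H_1: rank ker ∂_1 − rank ∂_2 = (6 − 4) − 0 = 2, and there is no ∂_2, so H_1 = Z^2.

H_0 ≅ Z,  H_1 ≅ Z^2.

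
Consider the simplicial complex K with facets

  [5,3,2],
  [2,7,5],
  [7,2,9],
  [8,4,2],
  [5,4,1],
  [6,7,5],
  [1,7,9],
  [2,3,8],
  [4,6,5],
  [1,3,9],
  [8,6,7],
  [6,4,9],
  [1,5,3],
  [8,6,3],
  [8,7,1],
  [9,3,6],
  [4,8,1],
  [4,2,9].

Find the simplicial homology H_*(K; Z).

H_0 ≅ Z,  H_1 ≅ Z^2,  H_2 ≅ Z.

Fix the vertex order 1 < 2 < 3 < 4 < 5 < 6 < 7 < 8 < 9 and write every simplex with vertices in increasing order. Then dim K = 2 and the simplices of K are:

  0-simplices (9): [1], [2], [3], [4], [5], [6], [7], [8], [9]
  1-simplices (27): (27 of them)
  2-simplices (18): [1,3,5], [1,3,9], [1,4,5], [1,4,8], [1,7,8], [1,7,9], [2,3,5], [2,3,8], [2,4,8], [2,4,9], [2,5,7], [2,7,9], [3,6,8], [3,6,9], [4,5,6], [4,6,9], [5,6,7], [6,7,8]

so the chain groups are C_0 ≅ Z^9, C_1 ≅ Z^27, C_2 ≅ Z^18.

Boundary ∂_1: C_1 → C_0 maps an edge to its endpoints' difference, ∂[p,q] = q − p. For instance
  ∂[2,3] = [3] − [2].
The 9×27 boundary matrix has rank 8 and Smith normal form diag(1,1,1,1,1,1,1,1).

∂_2: C_2 → C_1 acts by ∂[p,q,r] = [q,r] − [p,r] + [p,q]. For instance
  ∂[3,6,8] = [6,8] − [3,8] + [3,6],
  ∂[5,6,7] = [6,7] − [5,7] + [5,6].
The 27×18 boundary matrix has rank 17 and Smith normal form diag(1,1,1,1,1,1,1,1,1,1,1,1,1,1,1,1,1).

Reading off H_k = ker ∂_k / im ∂_{k+1}:

  H_0: rank C_0 − rank ∂_1 = 9 − 8 = 1, and the invariant factors of ∂_1 are all 1, so H_0 ≅ Z.
  H_1: rank ker ∂_1 − rank ∂_2 = (27 − 8) − 17 = 2, and the invariant factors of ∂_2 are all 1, so H_1 ≅ Z^2.
  H_2: rank ker ∂_2 − rank ∂_3 = (18 − 17) − 0 = 1, and there is no ∂_3, so H_2 ≅ Z.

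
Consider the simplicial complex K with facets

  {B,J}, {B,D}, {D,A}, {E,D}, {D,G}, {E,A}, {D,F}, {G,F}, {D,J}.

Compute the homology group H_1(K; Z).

K has 7 vertices, 9 edges.
rank ∂_1 = 6, rank ∂_2 = 0 ⇒ b_1 = 9 − 6 − 0 = 3. So H_1 = Z^3.

H_1 ≅ Z^3.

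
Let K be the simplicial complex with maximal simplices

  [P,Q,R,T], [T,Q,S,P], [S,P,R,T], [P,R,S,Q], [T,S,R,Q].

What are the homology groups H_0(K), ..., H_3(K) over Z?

H_0 = Z,  H_1 = 0,  H_2 = 0,  H_3 = Z.

K has 5 vertices, 10 edges, 10 triangles, 5 3-simplices.
rank ∂_0 = 0, rank ∂_1 = 4 ⇒ b_0 = 5 − 0 − 4 = 1; all invariant factors of ∂_1 are 1 so no torsion. So H_0 ≅ Z.
rank ∂_1 = 4, rank ∂_2 = 6 ⇒ b_1 = 10 − 4 − 6 = 0; all invariant factors of ∂_2 are 1 so no torsion. So H_1 ≅ 0.
rank ∂_2 = 6, rank ∂_3 = 4 ⇒ b_2 = 10 − 6 − 4 = 0; all invariant factors of ∂_3 are 1 so no torsion. So H_2 ≅ 0.
rank ∂_3 = 4, rank ∂_4 = 0 ⇒ b_3 = 5 − 4 − 0 = 1. So H_3 ≅ Z.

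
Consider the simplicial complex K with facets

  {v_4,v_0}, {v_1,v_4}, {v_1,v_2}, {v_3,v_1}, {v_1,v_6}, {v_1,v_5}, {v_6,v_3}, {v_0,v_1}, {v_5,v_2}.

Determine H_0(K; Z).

H_0 = Z.

We work with the vertex ordering v_0 < v_1 < v_2 < v_3 < v_4 < v_5 < v_6. The simplices of K, each written with vertices in increasing order, are:

  0-simplices (7): [v_0], [v_1], [v_2], [v_3], [v_4], [v_5], [v_6]
  1-simplices (9): [v_0,v_1], [v_0,v_4], [v_1,v_2], [v_1,v_3], [v_1,v_4], [v_1,v_5], [v_1,v_6], [v_2,v_5], [v_3,v_6]

Hence C_0 ≅ Z^7, C_1 ≅ Z^9.

The boundary map ∂_1: C_1 → C_0 is given by ∂[p,q] = [q] − [p]. For instance
  ∂[v_0,v_1] = [v_1] − [v_0].
This gives a 7×9 integer matrix of rank 6; reducing to Smith normal form yields diagonal entries (1,1,1,1,1,1).

Now H_k = ker ∂_k / im ∂_{k+1}, so:

  H_0: rank C_0 − rank ∂_1 = 7 − 6 = 1, and the invariant factors of ∂_1 are all 1, so H_0 ≅ Z.

(K is a triangulation of a wedge of 3 circles.)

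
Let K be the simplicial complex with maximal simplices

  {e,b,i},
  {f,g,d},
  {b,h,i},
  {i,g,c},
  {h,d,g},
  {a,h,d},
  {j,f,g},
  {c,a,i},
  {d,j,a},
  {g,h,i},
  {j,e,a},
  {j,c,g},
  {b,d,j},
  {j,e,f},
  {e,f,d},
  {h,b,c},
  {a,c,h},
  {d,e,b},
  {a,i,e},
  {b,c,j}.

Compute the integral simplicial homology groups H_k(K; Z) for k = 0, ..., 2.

H_0 ≅ Z,  H_1 ≅ Z ⊕ Z/2,  H_2 = 0.

Fix the vertex order a < b < c < d < e < f < g < h < i < j and write every simplex with vertices in increasing order. Then dim K = 2 and the simplices of K are:

  0-simplices (10): a, b, c, d, e, f, g, h, i, j
  1-simplices (30): ac, ad, ae, ah, ai, aj, bc, bd, be, bh, bi, bj, cg, ch, ci, cj, de, df, dg, dh, dj, ef, ei, ej, fg, fj, gh, gi, gj, hi
  2-simplices (20): ach, aci, adh, adj, aei, aej, bch, bcj, bde, bdj, bei, bhi, cgi, cgj, def, dfg, dgh, efj, fgj, ghi

so the chain groups are C_0 ≅ Z^10, C_1 ≅ Z^30, C_2 ≅ Z^20.

∂_1: C_1 → C_0 maps an edge to its endpoints' difference, ∂[p,q] = q − p.
The resulting 10×30 matrix has rank 9, and its Smith normal form has invariant factors (1,1,1,1,1,1,1,1,1).

The boundary map ∂_2: C_2 → C_1 sends each 2-simplex [p,q,r] to [q,r] − [p,r] + [p,q]. For instance
  ∂def = ef − df + de,
  ∂adh = dh − ah + ad.
The 30×20 boundary matrix has rank 20 and Smith normal form diag(1,1,1,1,1,1,1,1,1,1,1,1,1,1,1,1,1,1,1,2).

Now H_k = ker ∂_k / im ∂_{k+1}, so:

  H_0: rank C_0 − rank ∂_1 = 10 − 9 = 1, and the invariant factors of ∂_1 are all 1, so H_0 ≅ Z.
  H_1: rank ker ∂_1 − rank ∂_2 = (30 − 9) − 20 = 1, and ∂_2 has invariant factor 2 > 1, so H_1 ≅ Z ⊕ Z/2.
  H_2: rank ker ∂_2 − rank ∂_3 = (20 − 20) − 0 = 0, and there is no ∂_3, so H_2 ≅ 0.

As a check, the Euler characteristic is 10 − 30 + 20 = 0, which agrees with 1 − 1 + 0 = 0.
(K is a triangulation of the Klein bottle.)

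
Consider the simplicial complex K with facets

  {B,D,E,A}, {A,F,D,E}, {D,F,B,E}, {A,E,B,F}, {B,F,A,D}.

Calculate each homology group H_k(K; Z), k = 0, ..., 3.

Take the total order A < B < D < E < F on the vertex set. Then K (dimension 3) consists of the simplices:

  0-simplices (5): A, B, D, E, F
  1-simplices (10): AB, AD, AE, AF, BD, BE, BF, DE, DF, EF
  2-simplices (10): ABD, ABE, ABF, ADE, ADF, AEF, BDE, BDF, BEF, DEF
  3-simplices (5): ABDE, ABDF, ABEF, ADEF, BDEF

so the chain groups are C_0 ≅ Z^5, C_1 ≅ Z^10, C_2 ≅ Z^10, C_3 ≅ Z^5.

∂_1: C_1 → C_0 maps an edge to its endpoints' difference, ∂[p,q] = q − p. For instance
  ∂AB = B − A.
The 5×10 boundary matrix has rank 4 and Smith normal form diag(1,1,1,1).

∂_2: C_2 → C_1 sends each 2-simplex [p,q,r] to [q,r] − [p,r] + [p,q]. For instance
  ∂ADE = DE − AE + AD,
  ∂ABE = BE − AE + AB.
The resulting 10×10 matrix has rank 6, and its Smith normal form has invariant factors (1,1,1,1,1,1).

The boundary map ∂_3: C_3 → C_2 sends each 3-simplex σ to the alternating sum Σ_i (−1)^i (σ with its i-th vertex removed). For instance
  ∂ABDF = BDF − ADF + ABF − ABD,
  ∂ABDE = BDE − ADE + ABE − ABD.
As a 10×5 matrix over Z this has rank 4, with invariant factors (1,1,1,1).

From H_k ≅ ker(∂_k) / im(∂_{k+1}) we obtain:

  H_0: rank C_0 − rank ∂_1 = 5 − 4 = 1, and the invariant factors of ∂_1 are all 1, so H_0 ≅ Z.
  H_1: rank ker ∂_1 − rank ∂_2 = (10 − 4) − 6 = 0, and the invariant factors of ∂_2 are all 1, so H_1 ≅ 0.
  H_2: rank ker ∂_2 − rank ∂_3 = (10 − 6) − 4 = 0, and the invariant factors of ∂_3 are all 1, so H_2 ≅ 0.
  H_3: rank ker ∂_3 − rank ∂_4 = (5 − 4) − 0 = 1, and there is no ∂_4, so H_3 ≅ Z.

H_0 = Z,  H_1 = 0,  H_2 = 0,  H_3 = Z.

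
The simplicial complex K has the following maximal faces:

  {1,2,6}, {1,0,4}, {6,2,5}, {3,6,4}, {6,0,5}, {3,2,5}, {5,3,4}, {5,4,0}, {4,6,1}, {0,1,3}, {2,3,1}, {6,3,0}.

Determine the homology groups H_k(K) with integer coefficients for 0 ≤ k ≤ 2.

Take the total order 0 < 1 < 2 < 3 < 4 < 5 < 6 on the vertex set. Then K (dimension 2) consists of the simplices:

  0-simplices (7): [0], [1], [2], [3], [4], [5], [6]
  1-simplices (18): [0,1], [0,3], [0,4], [0,5], [0,6], [1,2], [1,3], [1,4], [1,6], [2,3], [2,5], [2,6], [3,4], [3,5], [3,6], [4,5], [4,6], [5,6]
  2-simplices (12): [0,1,3], [0,1,4], [0,3,6], [0,4,5], [0,5,6], [1,2,3], [1,2,6], [1,4,6], [2,3,5], [2,5,6], [3,4,5], [3,4,6]

Hence C_0 ≅ Z^7, C_1 ≅ Z^18, C_2 ≅ Z^12.

Boundary ∂_1: C_1 → C_0 maps an edge to its endpoints' difference, ∂[p,q] = q − p. For instance
  ∂[0,3] = [3] − [0].
This gives a 7×18 integer matrix of rank 6; reducing to Smith normal form yields diagonal entries (1,1,1,1,1,1).

∂_2: C_2 → C_1 sends each 2-simplex [p,q,r] to [q,r] − [p,r] + [p,q]. For instance
  ∂[0,3,6] = [3,6] − [0,6] + [0,3],
  ∂[0,5,6] = [5,6] − [0,6] + [0,5].
The 18×12 boundary matrix has rank 12 and Smith normal form diag(1,1,1,1,1,1,1,1,1,1,1,2).

Computing H_k = (kernel of ∂_k) / (image of ∂_{k+1}):

  H_0: rank C_0 − rank ∂_1 = 7 − 6 = 1, and the invariant factors of ∂_1 are all 1, so H_0 ≅ Z.
  H_1: rank ker ∂_1 − rank ∂_2 = (18 − 6) − 12 = 0, and ∂_2 has invariant factor 2 > 1, so H_1 ≅ Z/2.
  H_2: rank ker ∂_2 − rank ∂_3 = (12 − 12) − 0 = 0, and there is no ∂_3, so H_2 ≅ 0.

As a check, the Euler characteristic is 7 − 18 + 12 = 1, which agrees with 1 − 0 + 0 = 1.
(K is a triangulation of the real projective plane RP^2.)

H_0 = Z,  H_1 = Z/2,  H_2 = 0.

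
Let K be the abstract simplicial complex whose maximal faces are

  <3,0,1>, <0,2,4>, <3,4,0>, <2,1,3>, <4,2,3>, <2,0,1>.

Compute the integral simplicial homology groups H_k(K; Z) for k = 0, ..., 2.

H_0 ≅ Z,  H_1 = 0,  H_2 ≅ Z.

Fix the vertex order 0 < 1 < 2 < 3 < 4 and write every simplex with vertices in increasing order. Then dim K = 2 and the simplices of K are:

  0-simplices (5): [0], [1], [2], [3], [4]
  1-simplices (9): [0,1], [0,2], [0,3], [0,4], [1,2], [1,3], [2,3], [2,4], [3,4]
  2-simplices (6): [0,1,2], [0,1,3], [0,2,4], [0,3,4], [1,2,3], [2,3,4]

so the chain groups are C_0 ≅ Z^5, C_1 ≅ Z^9, C_2 ≅ Z^6.

The boundary map ∂_1: C_1 → C_0 maps an edge to its endpoints' difference, ∂[p,q] = q − p. For instance
  ∂[0,1] = [1] − [0].
This gives a 5×9 integer matrix of rank 4; reducing to Smith normal form yields diagonal entries (1,1,1,1).

∂_2: C_2 → C_1 maps a triangle to the signed sum of its edges. For instance
  ∂[1,2,3] = [2,3] − [1,3] + [1,2],
  ∂[2,3,4] = [3,4] − [2,4] + [2,3].
This gives a 9×6 integer matrix of rank 5; reducing to Smith normal form yields diagonal entries (1,1,1,1,1).

Reading off H_k = ker ∂_k / im ∂_{k+1}:

  H_0: rank C_0 − rank ∂_1 = 5 − 4 = 1, and the invariant factors of ∂_1 are all 1, so H_0 = Z.
  H_1: rank ker ∂_1 − rank ∂_2 = (9 − 4) − 5 = 0, and the invariant factors of ∂_2 are all 1, so H_1 = 0.
  H_2: rank ker ∂_2 − rank ∂_3 = (6 − 5) − 0 = 1, and there is no ∂_3, so H_2 = Z.

(K is a triangulation of the 2-sphere S^2.)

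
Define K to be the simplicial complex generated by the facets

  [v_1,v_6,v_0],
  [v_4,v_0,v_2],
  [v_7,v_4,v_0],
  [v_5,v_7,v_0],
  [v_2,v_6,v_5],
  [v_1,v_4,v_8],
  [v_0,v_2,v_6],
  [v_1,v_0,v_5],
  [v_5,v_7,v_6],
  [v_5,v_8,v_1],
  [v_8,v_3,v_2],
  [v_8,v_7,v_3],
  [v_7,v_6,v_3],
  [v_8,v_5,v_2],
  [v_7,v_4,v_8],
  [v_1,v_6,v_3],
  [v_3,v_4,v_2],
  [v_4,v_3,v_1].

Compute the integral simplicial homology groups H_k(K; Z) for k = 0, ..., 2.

Order the vertices as v_0 < v_1 < v_2 < v_3 < v_4 < v_5 < v_6 < v_7 < v_8. Listing each simplex with vertices in this order, K has dimension 2 with simplices:

  0-simplices (9): [v_0], [v_1], [v_2], [v_3], [v_4], [v_5], [v_6], [v_7], [v_8]
  1-simplices (27): (27 of them)
  2-simplices (18): (18 of them)

Hence C_0 ≅ Z^9, C_1 ≅ Z^27, C_2 ≅ Z^18.

Boundary ∂_1: C_1 → C_0 is given by ∂[p,q] = [q] − [p]. For instance
  ∂[v_1,v_3] = [v_3] − [v_1].
As a 9×27 matrix over Z this has rank 8, with invariant factors (1,1,1,1,1,1,1,1).

Boundary ∂_2: C_2 → C_1 sends each 2-simplex [p,q,r] to [q,r] − [p,r] + [p,q]. For instance
  ∂[v_2,v_5,v_8] = [v_5,v_8] − [v_2,v_8] + [v_2,v_5],
  ∂[v_3,v_7,v_8] = [v_7,v_8] − [v_3,v_8] + [v_3,v_7].
This gives a 27×18 integer matrix of rank 18; reducing to Smith normal form yields diagonal entries (1,1,1,1,1,1,1,1,1,1,1,1,1,1,1,1,1,2).

Reading off H_k = ker ∂_k / im ∂_{k+1}:

  H_0: rank C_0 − rank ∂_1 = 9 − 8 = 1, and the invariant factors of ∂_1 are all 1, so H_0 = Z.
  H_1: rank ker ∂_1 − rank ∂_2 = (27 − 8) − 18 = 1, and ∂_2 has invariant factor 2 > 1, so H_1 = Z ⊕ Z/2.
  H_2: rank ker ∂_2 − rank ∂_3 = (18 − 18) − 0 = 0, and there is no ∂_3, so H_2 = 0.

H_0 = Z,  H_1 = Z ⊕ Z/2,  H_2 = 0.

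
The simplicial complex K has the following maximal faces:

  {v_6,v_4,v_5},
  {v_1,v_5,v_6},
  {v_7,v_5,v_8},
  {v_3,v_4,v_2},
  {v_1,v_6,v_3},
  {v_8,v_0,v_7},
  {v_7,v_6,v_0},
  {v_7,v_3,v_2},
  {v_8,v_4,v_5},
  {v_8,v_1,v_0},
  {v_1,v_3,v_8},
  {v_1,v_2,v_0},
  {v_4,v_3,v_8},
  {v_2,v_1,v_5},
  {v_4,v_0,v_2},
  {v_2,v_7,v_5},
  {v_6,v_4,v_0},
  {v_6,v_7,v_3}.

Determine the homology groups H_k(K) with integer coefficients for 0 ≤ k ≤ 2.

H_0 ≅ Z,  H_1 ≅ Z^2,  H_2 ≅ Z.

Fix the vertex order v_0 < v_1 < v_2 < v_3 < v_4 < v_5 < v_6 < v_7 < v_8 and write every simplex with vertices in increasing order. Then dim K = 2 and the simplices of K are:

  0-simplices (9): [v_0], [v_1], [v_2], [v_3], [v_4], [v_5], [v_6], [v_7], [v_8]
  1-simplices (27): (27 of them)
  2-simplices (18): (18 of them)

giving chain groups C_0 ≅ Z^9, C_1 ≅ Z^27, C_2 ≅ Z^18.

∂_1: C_1 → C_0 sends each edge [p,q] (with p < q) to q − p. For instance
  ∂[v_0,v_2] = [v_2] − [v_0].
The 9×27 boundary matrix has rank 8 and Smith normal form diag(1,1,1,1,1,1,1,1).

Boundary ∂_2: C_2 → C_1 acts by ∂[p,q,r] = [q,r] − [p,r] + [p,q]. For instance
  ∂[v_3,v_6,v_7] = [v_6,v_7] − [v_3,v_7] + [v_3,v_6],
  ∂[v_0,v_4,v_6] = [v_4,v_6] − [v_0,v_6] + [v_0,v_4].
As a 27×18 matrix over Z this has rank 17, with invariant factors (1,1,1,1,1,1,1,1,1,1,1,1,1,1,1,1,1).

Reading off H_k = ker ∂_k / im ∂_{k+1}:

  H_0: rank C_0 − rank ∂_1 = 9 − 8 = 1, and the invariant factors of ∂_1 are all 1, so H_0 ≅ Z.
  H_1: rank ker ∂_1 − rank ∂_2 = (27 − 8) − 17 = 2, and the invariant factors of ∂_2 are all 1, so H_1 ≅ Z^2.
  H_2: rank ker ∂_2 − rank ∂_3 = (18 − 17) − 0 = 1, and there is no ∂_3, so H_2 ≅ Z.

(K is a triangulation of the torus T^2.)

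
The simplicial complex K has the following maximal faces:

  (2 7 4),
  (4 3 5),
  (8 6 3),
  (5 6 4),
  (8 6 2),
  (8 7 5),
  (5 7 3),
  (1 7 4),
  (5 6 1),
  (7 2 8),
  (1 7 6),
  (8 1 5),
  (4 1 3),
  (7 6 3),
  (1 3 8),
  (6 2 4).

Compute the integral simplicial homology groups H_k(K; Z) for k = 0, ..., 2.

Fix the vertex order 1 < 2 < 3 < 4 < 5 < 6 < 7 < 8 and write every simplex with vertices in increasing order. Then dim K = 2 and the simplices of K are:

  0-simplices (8): [1], [2], [3], [4], [5], [6], [7], [8]
  1-simplices (24): (24 of them)
  2-simplices (16): [1,3,4], [1,3,8], [1,4,7], [1,5,6], [1,5,8], [1,6,7], [2,4,6], [2,4,7], [2,6,8], [2,7,8], [3,4,5], [3,5,7], [3,6,7], [3,6,8], [4,5,6], [5,7,8]

so the chain groups are C_0 ≅ Z^8, C_1 ≅ Z^24, C_2 ≅ Z^16.

Boundary ∂_1: C_1 → C_0 is given by ∂[p,q] = [q] − [p]. For instance
  ∂[6,7] = [7] − [6].
The resulting 8×24 matrix has rank 7, and its Smith normal form has invariant factors (1,1,1,1,1,1,1).

Boundary ∂_2: C_2 → C_1 acts by ∂[p,q,r] = [q,r] − [p,r] + [p,q]. For instance
  ∂[2,4,7] = [4,7] − [2,7] + [2,4],
  ∂[3,6,7] = [6,7] − [3,7] + [3,6].
The resulting 24×16 matrix has rank 15, and its Smith normal form has invariant factors (1,1,1,1,1,1,1,1,1,1,1,1,1,1,1).

Computing H_k = (kernel of ∂_k) / (image of ∂_{k+1}):

  H_0: rank C_0 − rank ∂_1 = 8 − 7 = 1, and the invariant factors of ∂_1 are all 1, so H_0 ≅ Z.
  H_1: rank ker ∂_1 − rank ∂_2 = (24 − 7) − 15 = 2, and the invariant factors of ∂_2 are all 1, so H_1 ≅ Z^2.
  H_2: rank ker ∂_2 − rank ∂_3 = (16 − 15) − 0 = 1, and there is no ∂_3, so H_2 ≅ Z.

As a check, the Euler characteristic is 8 − 24 + 16 = 0, which agrees with 1 − 2 + 1 = 0.
(K is a triangulation of the torus T^2.)

H_0 = Z,  H_1 = Z^2,  H_2 = Z.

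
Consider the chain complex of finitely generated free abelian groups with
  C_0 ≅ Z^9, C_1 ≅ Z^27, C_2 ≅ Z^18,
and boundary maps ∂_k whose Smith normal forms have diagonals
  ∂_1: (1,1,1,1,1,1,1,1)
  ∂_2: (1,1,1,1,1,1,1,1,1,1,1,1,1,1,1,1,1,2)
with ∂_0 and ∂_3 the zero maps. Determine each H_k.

H_0 = Z,  H_1 = Z ⊕ Z_2,  H_2 = 0.

H_0: b_0 = 9 − 0 − 8 = 1; torsion from ∂_1 factors > 1: none. So H_0 = Z.
H_1: b_1 = 27 − 8 − 18 = 1; torsion from ∂_2 factors > 1: [2]. So H_1 = Z ⊕ Z_2.
H_2: b_2 = 18 − 18 − 0 = 0; torsion from ∂_3 factors > 1: none. So H_2 = 0.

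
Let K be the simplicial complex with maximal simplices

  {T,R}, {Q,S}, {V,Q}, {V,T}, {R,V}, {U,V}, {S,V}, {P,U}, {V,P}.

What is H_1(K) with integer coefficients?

H_1 = Z^3.

K has 7 vertices, 9 edges.
rank ∂_1 = 6, rank ∂_2 = 0 ⇒ b_1 = 9 − 6 − 0 = 3. So H_1 = Z^3.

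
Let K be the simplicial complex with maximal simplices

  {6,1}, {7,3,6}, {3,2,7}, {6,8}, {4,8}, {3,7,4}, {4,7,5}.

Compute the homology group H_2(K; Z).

H_2 = 0.

Take the total order 1 < 2 < 3 < 4 < 5 < 6 < 7 < 8 on the vertex set. Then K (dimension 2) consists of the simplices:

  0-simplices (8): [1], [2], [3], [4], [5], [6], [7], [8]
  1-simplices (12): [1,6], [2,3], [2,7], [3,4], [3,6], [3,7], [4,5], [4,7], [4,8], [5,7], [6,7], [6,8]
  2-simplices (4): [2,3,7], [3,4,7], [3,6,7], [4,5,7]

giving chain groups C_0 ≅ Z^8, C_1 ≅ Z^12, C_2 ≅ Z^4.

∂_1: C_1 → C_0 maps an edge to its endpoints' difference, ∂[p,q] = q − p.
This gives a 8×12 integer matrix of rank 7; reducing to Smith normal form yields diagonal entries (1,1,1,1,1,1,1).

∂_2: C_2 → C_1 acts by ∂[p,q,r] = [q,r] − [p,r] + [p,q]. For instance
  ∂[3,4,7] = [4,7] − [3,7] + [3,4],
  ∂[3,6,7] = [6,7] − [3,7] + [3,6].
As a 12×4 matrix over Z this has rank 4, with invariant factors (1,1,1,1).

Reading off H_k = ker ∂_k / im ∂_{k+1}:

  H_2: rank ker ∂_2 − rank ∂_3 = (4 − 4) − 0 = 0, and there is no ∂_3, so H_2 = 0.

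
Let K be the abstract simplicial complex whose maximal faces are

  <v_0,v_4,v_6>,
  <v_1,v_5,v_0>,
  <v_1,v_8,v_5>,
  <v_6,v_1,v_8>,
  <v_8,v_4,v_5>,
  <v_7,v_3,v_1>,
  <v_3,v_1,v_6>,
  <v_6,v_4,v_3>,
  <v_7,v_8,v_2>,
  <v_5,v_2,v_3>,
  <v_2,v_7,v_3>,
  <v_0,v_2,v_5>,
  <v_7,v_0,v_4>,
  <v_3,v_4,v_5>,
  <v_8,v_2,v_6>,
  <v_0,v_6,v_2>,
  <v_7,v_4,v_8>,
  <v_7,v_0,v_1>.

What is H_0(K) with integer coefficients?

H_0 ≅ Z.

Order the vertices as v_0 < v_1 < v_2 < v_3 < v_4 < v_5 < v_6 < v_7 < v_8. Listing each simplex with vertices in this order, K has dimension 2 with simplices:

  0-simplices (9): [v_0], [v_1], [v_2], [v_3], [v_4], [v_5], [v_6], [v_7], [v_8]
  1-simplices (27): (27 of them)
  2-simplices (18): (18 of them)

Hence C_0 ≅ Z^9, C_1 ≅ Z^27, C_2 ≅ Z^18.

The boundary map ∂_1: C_1 → C_0 sends each edge [p,q] (with p < q) to q − p. For instance
  ∂[v_7,v_8] = [v_8] − [v_7].
As a 9×27 matrix over Z this has rank 8, with invariant factors (1,1,1,1,1,1,1,1).

∂_2: C_2 → C_1 acts by ∂[p,q,r] = [q,r] − [p,r] + [p,q]. For instance
  ∂[v_1,v_6,v_8] = [v_6,v_8] − [v_1,v_8] + [v_1,v_6],
  ∂[v_0,v_1,v_5] = [v_1,v_5] − [v_0,v_5] + [v_0,v_1].
The resulting 27×18 matrix has rank 17, and its Smith normal form has invariant factors (1,1,1,1,1,1,1,1,1,1,1,1,1,1,1,1,1).

Now H_k = ker ∂_k / im ∂_{k+1}, so:

  H_0: rank C_0 − rank ∂_1 = 9 − 8 = 1, and the invariant factors of ∂_1 are all 1, so H_0 ≅ Z.

(K is a triangulation of the torus T^2.)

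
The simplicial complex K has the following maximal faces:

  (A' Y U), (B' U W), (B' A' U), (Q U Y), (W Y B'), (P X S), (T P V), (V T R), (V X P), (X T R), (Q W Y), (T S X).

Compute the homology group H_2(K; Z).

H_2 ≅ 0.

Order the vertices as P < Q < R < S < T < U < V < W < X < Y < A' < B'. Listing each simplex with vertices in this order, K has dimension 2 with simplices:

  0-simplices (12): [P], [Q], [R], [S], [T], [U], [V], [W], [X], [Y], [A'], [B']
  1-simplices (24): (24 of them)
  2-simplices (12): [P,S,X], [P,T,V], [P,V,X], [Q,U,Y], [Q,W,Y], [R,T,V], [R,T,X], [S,T,X], [U,W,B'], [U,Y,A'], [U,A',B'], [W,Y,B']

Hence C_0 ≅ Z^12, C_1 ≅ Z^24, C_2 ≅ Z^12.

The boundary map ∂_1: C_1 → C_0 is given by ∂[p,q] = [q] − [p]. For instance
  ∂[Y,B'] = [B'] − [Y].
This gives a 12×24 integer matrix of rank 10; reducing to Smith normal form yields diagonal entries (1,1,1,1,1,1,1,1,1,1).

∂_2: C_2 → C_1 maps a triangle to the signed sum of its edges. For instance
  ∂[U,Y,A'] = [Y,A'] − [U,A'] + [U,Y],
  ∂[P,T,V] = [T,V] − [P,V] + [P,T].
As a 24×12 matrix over Z this has rank 12, with invariant factors (1,1,1,1,1,1,1,1,1,1,1,1).

Now H_k = ker ∂_k / im ∂_{k+1}, so:

  H_2: rank ker ∂_2 − rank ∂_3 = (12 − 12) − 0 = 0, and there is no ∂_3, so H_2 = 0.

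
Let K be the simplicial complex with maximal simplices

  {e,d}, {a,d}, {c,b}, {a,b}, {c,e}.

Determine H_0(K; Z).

H_0 ≅ Z.

Take the total order a < b < c < d < e on the vertex set. Then K (dimension 1) consists of the simplices:

  0-simplices (5): a, b, c, d, e
  1-simplices (5): ab, ad, bc, ce, de

Hence C_0 ≅ Z^5, C_1 ≅ Z^5.

∂_1: C_1 → C_0 sends each edge [p,q] (with p < q) to q − p. For instance
  ∂ce = e − c.
This gives a 5×5 integer matrix of rank 4; reducing to Smith normal form yields diagonal entries (1,1,1,1).

From H_k ≅ ker(∂_k) / im(∂_{k+1}) we obtain:

  H_0: rank C_0 − rank ∂_1 = 5 − 4 = 1, and the invariant factors of ∂_1 are all 1, so H_0 ≅ Z.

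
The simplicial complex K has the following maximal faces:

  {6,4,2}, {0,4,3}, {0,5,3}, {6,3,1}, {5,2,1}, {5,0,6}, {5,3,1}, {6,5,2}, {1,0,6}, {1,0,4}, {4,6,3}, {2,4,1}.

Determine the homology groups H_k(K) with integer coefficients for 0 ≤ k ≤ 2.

Order the vertices as 0 < 1 < 2 < 3 < 4 < 5 < 6. Listing each simplex with vertices in this order, K has dimension 2 with simplices:

  0-simplices (7): [0], [1], [2], [3], [4], [5], [6]
  1-simplices (18): [0,1], [0,3], [0,4], [0,5], [0,6], [1,2], [1,3], [1,4], [1,5], [1,6], [2,4], [2,5], [2,6], [3,4], [3,5], [3,6], [4,6], [5,6]
  2-simplices (12): [0,1,4], [0,1,6], [0,3,4], [0,3,5], [0,5,6], [1,2,4], [1,2,5], [1,3,5], [1,3,6], [2,4,6], [2,5,6], [3,4,6]

so the chain groups are C_0 ≅ Z^7, C_1 ≅ Z^18, C_2 ≅ Z^12.

∂_1: C_1 → C_0 sends each edge [p,q] (with p < q) to q − p. For instance
  ∂[0,5] = [5] − [0].
The 7×18 boundary matrix has rank 6 and Smith normal form diag(1,1,1,1,1,1).

The boundary map ∂_2: C_2 → C_1 maps a triangle to the signed sum of its edges. For instance
  ∂[0,3,4] = [3,4] − [0,4] + [0,3],
  ∂[2,5,6] = [5,6] − [2,6] + [2,5].
The 18×12 boundary matrix has rank 12 and Smith normal form diag(1,1,1,1,1,1,1,1,1,1,1,2).

Now H_k = ker ∂_k / im ∂_{k+1}, so:

  H_0: rank C_0 − rank ∂_1 = 7 − 6 = 1, and the invariant factors of ∂_1 are all 1, so H_0 = Z.
  H_1: rank ker ∂_1 − rank ∂_2 = (18 − 6) − 12 = 0, and ∂_2 has invariant factor 2 > 1, so H_1 = Z/2.
  H_2: rank ker ∂_2 − rank ∂_3 = (12 − 12) − 0 = 0, and there is no ∂_3, so H_2 = 0.

H_0 = Z,  H_1 = Z/2,  H_2 = 0.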